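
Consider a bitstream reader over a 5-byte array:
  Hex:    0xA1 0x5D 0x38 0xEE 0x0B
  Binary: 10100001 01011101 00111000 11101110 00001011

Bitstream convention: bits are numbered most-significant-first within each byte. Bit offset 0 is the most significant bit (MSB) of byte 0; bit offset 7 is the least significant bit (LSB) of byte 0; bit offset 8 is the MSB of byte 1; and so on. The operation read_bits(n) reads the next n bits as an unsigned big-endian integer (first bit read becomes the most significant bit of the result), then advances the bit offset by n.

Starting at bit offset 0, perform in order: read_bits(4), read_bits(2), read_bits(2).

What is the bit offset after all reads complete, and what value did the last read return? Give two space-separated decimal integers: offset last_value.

Answer: 8 1

Derivation:
Read 1: bits[0:4] width=4 -> value=10 (bin 1010); offset now 4 = byte 0 bit 4; 36 bits remain
Read 2: bits[4:6] width=2 -> value=0 (bin 00); offset now 6 = byte 0 bit 6; 34 bits remain
Read 3: bits[6:8] width=2 -> value=1 (bin 01); offset now 8 = byte 1 bit 0; 32 bits remain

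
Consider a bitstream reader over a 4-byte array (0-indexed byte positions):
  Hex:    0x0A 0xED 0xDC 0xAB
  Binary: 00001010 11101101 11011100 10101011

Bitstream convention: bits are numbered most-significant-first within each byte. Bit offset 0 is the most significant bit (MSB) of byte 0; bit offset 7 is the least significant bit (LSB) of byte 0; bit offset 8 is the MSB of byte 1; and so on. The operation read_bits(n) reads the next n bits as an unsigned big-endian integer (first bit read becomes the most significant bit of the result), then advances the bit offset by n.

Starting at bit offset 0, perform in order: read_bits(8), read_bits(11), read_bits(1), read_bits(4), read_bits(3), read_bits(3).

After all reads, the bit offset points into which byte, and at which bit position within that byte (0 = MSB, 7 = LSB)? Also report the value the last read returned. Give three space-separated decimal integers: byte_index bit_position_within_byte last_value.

Read 1: bits[0:8] width=8 -> value=10 (bin 00001010); offset now 8 = byte 1 bit 0; 24 bits remain
Read 2: bits[8:19] width=11 -> value=1902 (bin 11101101110); offset now 19 = byte 2 bit 3; 13 bits remain
Read 3: bits[19:20] width=1 -> value=1 (bin 1); offset now 20 = byte 2 bit 4; 12 bits remain
Read 4: bits[20:24] width=4 -> value=12 (bin 1100); offset now 24 = byte 3 bit 0; 8 bits remain
Read 5: bits[24:27] width=3 -> value=5 (bin 101); offset now 27 = byte 3 bit 3; 5 bits remain
Read 6: bits[27:30] width=3 -> value=2 (bin 010); offset now 30 = byte 3 bit 6; 2 bits remain

Answer: 3 6 2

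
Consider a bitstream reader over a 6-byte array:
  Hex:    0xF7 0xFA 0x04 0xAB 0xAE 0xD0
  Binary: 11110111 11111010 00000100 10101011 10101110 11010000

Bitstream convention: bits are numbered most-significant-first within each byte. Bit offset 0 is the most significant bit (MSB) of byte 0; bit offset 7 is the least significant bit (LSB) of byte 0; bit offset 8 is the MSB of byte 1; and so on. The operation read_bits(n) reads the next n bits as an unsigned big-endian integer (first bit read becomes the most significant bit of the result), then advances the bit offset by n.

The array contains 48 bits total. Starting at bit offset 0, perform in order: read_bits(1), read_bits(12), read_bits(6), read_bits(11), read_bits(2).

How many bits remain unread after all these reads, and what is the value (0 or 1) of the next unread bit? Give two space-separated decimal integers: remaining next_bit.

Read 1: bits[0:1] width=1 -> value=1 (bin 1); offset now 1 = byte 0 bit 1; 47 bits remain
Read 2: bits[1:13] width=12 -> value=3839 (bin 111011111111); offset now 13 = byte 1 bit 5; 35 bits remain
Read 3: bits[13:19] width=6 -> value=16 (bin 010000); offset now 19 = byte 2 bit 3; 29 bits remain
Read 4: bits[19:30] width=11 -> value=298 (bin 00100101010); offset now 30 = byte 3 bit 6; 18 bits remain
Read 5: bits[30:32] width=2 -> value=3 (bin 11); offset now 32 = byte 4 bit 0; 16 bits remain

Answer: 16 1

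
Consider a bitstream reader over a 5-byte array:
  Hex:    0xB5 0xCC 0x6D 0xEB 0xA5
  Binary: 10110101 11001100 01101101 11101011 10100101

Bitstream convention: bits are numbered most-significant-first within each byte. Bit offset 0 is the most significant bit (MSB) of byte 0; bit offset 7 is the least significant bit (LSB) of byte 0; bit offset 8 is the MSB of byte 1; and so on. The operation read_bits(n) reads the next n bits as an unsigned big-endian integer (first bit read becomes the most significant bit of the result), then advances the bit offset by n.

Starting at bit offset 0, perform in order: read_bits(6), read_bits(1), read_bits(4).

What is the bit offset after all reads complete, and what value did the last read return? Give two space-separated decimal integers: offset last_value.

Answer: 11 14

Derivation:
Read 1: bits[0:6] width=6 -> value=45 (bin 101101); offset now 6 = byte 0 bit 6; 34 bits remain
Read 2: bits[6:7] width=1 -> value=0 (bin 0); offset now 7 = byte 0 bit 7; 33 bits remain
Read 3: bits[7:11] width=4 -> value=14 (bin 1110); offset now 11 = byte 1 bit 3; 29 bits remain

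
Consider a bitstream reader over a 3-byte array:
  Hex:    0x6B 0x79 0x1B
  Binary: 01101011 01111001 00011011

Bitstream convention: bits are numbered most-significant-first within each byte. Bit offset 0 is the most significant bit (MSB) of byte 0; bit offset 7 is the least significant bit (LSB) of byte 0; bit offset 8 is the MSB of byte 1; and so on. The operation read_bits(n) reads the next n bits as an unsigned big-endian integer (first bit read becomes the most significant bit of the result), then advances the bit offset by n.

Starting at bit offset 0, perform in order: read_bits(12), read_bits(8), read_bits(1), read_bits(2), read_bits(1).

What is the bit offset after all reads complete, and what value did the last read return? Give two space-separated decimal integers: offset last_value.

Read 1: bits[0:12] width=12 -> value=1719 (bin 011010110111); offset now 12 = byte 1 bit 4; 12 bits remain
Read 2: bits[12:20] width=8 -> value=145 (bin 10010001); offset now 20 = byte 2 bit 4; 4 bits remain
Read 3: bits[20:21] width=1 -> value=1 (bin 1); offset now 21 = byte 2 bit 5; 3 bits remain
Read 4: bits[21:23] width=2 -> value=1 (bin 01); offset now 23 = byte 2 bit 7; 1 bits remain
Read 5: bits[23:24] width=1 -> value=1 (bin 1); offset now 24 = byte 3 bit 0; 0 bits remain

Answer: 24 1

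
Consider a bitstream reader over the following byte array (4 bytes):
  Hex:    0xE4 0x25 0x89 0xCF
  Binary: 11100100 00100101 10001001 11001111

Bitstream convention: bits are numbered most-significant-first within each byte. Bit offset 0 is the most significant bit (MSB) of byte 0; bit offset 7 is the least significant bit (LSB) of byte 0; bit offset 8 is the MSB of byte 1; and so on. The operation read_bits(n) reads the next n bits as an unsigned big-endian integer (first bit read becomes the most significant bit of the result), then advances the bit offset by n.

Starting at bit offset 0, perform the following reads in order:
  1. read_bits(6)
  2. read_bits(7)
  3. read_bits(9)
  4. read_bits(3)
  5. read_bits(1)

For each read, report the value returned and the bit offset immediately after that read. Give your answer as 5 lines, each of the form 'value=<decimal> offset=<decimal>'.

Answer: value=57 offset=6
value=4 offset=13
value=354 offset=22
value=3 offset=25
value=1 offset=26

Derivation:
Read 1: bits[0:6] width=6 -> value=57 (bin 111001); offset now 6 = byte 0 bit 6; 26 bits remain
Read 2: bits[6:13] width=7 -> value=4 (bin 0000100); offset now 13 = byte 1 bit 5; 19 bits remain
Read 3: bits[13:22] width=9 -> value=354 (bin 101100010); offset now 22 = byte 2 bit 6; 10 bits remain
Read 4: bits[22:25] width=3 -> value=3 (bin 011); offset now 25 = byte 3 bit 1; 7 bits remain
Read 5: bits[25:26] width=1 -> value=1 (bin 1); offset now 26 = byte 3 bit 2; 6 bits remain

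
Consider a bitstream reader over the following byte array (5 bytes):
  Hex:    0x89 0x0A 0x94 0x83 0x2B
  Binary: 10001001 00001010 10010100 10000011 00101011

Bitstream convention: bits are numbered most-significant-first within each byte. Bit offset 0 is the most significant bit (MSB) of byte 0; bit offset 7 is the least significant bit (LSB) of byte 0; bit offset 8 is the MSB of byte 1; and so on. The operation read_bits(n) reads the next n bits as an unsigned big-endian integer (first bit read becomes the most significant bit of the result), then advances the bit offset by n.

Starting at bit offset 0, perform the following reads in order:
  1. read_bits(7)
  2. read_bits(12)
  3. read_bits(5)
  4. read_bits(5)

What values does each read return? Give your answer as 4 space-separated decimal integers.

Read 1: bits[0:7] width=7 -> value=68 (bin 1000100); offset now 7 = byte 0 bit 7; 33 bits remain
Read 2: bits[7:19] width=12 -> value=2132 (bin 100001010100); offset now 19 = byte 2 bit 3; 21 bits remain
Read 3: bits[19:24] width=5 -> value=20 (bin 10100); offset now 24 = byte 3 bit 0; 16 bits remain
Read 4: bits[24:29] width=5 -> value=16 (bin 10000); offset now 29 = byte 3 bit 5; 11 bits remain

Answer: 68 2132 20 16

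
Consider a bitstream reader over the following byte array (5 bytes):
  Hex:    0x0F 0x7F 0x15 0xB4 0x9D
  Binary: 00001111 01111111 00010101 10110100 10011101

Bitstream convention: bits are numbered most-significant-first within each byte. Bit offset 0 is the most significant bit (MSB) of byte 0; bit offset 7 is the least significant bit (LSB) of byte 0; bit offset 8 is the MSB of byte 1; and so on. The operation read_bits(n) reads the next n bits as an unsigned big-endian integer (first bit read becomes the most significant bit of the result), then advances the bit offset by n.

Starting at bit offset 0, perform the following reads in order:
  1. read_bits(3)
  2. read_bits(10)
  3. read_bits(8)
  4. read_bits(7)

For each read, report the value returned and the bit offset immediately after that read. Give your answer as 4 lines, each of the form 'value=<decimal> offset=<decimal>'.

Answer: value=0 offset=3
value=495 offset=13
value=226 offset=21
value=91 offset=28

Derivation:
Read 1: bits[0:3] width=3 -> value=0 (bin 000); offset now 3 = byte 0 bit 3; 37 bits remain
Read 2: bits[3:13] width=10 -> value=495 (bin 0111101111); offset now 13 = byte 1 bit 5; 27 bits remain
Read 3: bits[13:21] width=8 -> value=226 (bin 11100010); offset now 21 = byte 2 bit 5; 19 bits remain
Read 4: bits[21:28] width=7 -> value=91 (bin 1011011); offset now 28 = byte 3 bit 4; 12 bits remain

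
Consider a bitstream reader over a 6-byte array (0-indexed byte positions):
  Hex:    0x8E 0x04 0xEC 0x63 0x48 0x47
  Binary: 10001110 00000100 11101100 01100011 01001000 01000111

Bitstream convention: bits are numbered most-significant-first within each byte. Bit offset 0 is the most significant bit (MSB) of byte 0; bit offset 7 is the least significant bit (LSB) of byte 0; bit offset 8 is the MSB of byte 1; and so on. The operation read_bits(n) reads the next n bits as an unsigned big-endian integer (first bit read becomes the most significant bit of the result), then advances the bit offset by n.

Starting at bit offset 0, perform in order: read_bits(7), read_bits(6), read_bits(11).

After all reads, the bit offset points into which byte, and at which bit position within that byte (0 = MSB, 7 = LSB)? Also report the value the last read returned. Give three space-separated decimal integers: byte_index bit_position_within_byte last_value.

Answer: 3 0 1260

Derivation:
Read 1: bits[0:7] width=7 -> value=71 (bin 1000111); offset now 7 = byte 0 bit 7; 41 bits remain
Read 2: bits[7:13] width=6 -> value=0 (bin 000000); offset now 13 = byte 1 bit 5; 35 bits remain
Read 3: bits[13:24] width=11 -> value=1260 (bin 10011101100); offset now 24 = byte 3 bit 0; 24 bits remain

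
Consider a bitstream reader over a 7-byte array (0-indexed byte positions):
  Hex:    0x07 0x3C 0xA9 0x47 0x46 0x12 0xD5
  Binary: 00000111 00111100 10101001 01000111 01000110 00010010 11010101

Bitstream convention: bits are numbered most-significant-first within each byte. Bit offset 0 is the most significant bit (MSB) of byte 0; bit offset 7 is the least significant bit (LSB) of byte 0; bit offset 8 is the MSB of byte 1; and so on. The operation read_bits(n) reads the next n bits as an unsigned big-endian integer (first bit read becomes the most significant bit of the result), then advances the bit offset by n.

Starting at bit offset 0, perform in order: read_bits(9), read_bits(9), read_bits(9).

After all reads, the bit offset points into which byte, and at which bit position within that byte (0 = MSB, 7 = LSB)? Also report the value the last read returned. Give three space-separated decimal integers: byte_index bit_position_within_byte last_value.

Read 1: bits[0:9] width=9 -> value=14 (bin 000001110); offset now 9 = byte 1 bit 1; 47 bits remain
Read 2: bits[9:18] width=9 -> value=242 (bin 011110010); offset now 18 = byte 2 bit 2; 38 bits remain
Read 3: bits[18:27] width=9 -> value=330 (bin 101001010); offset now 27 = byte 3 bit 3; 29 bits remain

Answer: 3 3 330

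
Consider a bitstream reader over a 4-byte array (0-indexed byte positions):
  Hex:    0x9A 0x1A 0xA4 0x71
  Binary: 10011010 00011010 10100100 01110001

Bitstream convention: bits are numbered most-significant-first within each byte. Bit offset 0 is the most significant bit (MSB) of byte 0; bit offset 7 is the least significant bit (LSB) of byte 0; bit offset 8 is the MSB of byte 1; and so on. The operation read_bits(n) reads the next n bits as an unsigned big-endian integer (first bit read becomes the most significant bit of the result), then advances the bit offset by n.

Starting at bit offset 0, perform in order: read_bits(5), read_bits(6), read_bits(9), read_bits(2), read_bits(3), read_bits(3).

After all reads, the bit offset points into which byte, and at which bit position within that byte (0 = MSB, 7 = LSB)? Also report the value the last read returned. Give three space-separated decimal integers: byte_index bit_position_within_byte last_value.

Read 1: bits[0:5] width=5 -> value=19 (bin 10011); offset now 5 = byte 0 bit 5; 27 bits remain
Read 2: bits[5:11] width=6 -> value=16 (bin 010000); offset now 11 = byte 1 bit 3; 21 bits remain
Read 3: bits[11:20] width=9 -> value=426 (bin 110101010); offset now 20 = byte 2 bit 4; 12 bits remain
Read 4: bits[20:22] width=2 -> value=1 (bin 01); offset now 22 = byte 2 bit 6; 10 bits remain
Read 5: bits[22:25] width=3 -> value=0 (bin 000); offset now 25 = byte 3 bit 1; 7 bits remain
Read 6: bits[25:28] width=3 -> value=7 (bin 111); offset now 28 = byte 3 bit 4; 4 bits remain

Answer: 3 4 7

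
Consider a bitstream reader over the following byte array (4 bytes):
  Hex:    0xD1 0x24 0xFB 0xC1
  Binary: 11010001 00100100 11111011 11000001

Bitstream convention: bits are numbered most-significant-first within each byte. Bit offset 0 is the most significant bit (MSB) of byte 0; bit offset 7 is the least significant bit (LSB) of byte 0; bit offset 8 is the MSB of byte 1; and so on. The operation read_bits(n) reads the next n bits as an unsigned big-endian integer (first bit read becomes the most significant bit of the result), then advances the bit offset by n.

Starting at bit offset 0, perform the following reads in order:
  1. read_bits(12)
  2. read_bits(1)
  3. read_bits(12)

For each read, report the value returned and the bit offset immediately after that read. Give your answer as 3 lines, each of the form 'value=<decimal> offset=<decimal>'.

Read 1: bits[0:12] width=12 -> value=3346 (bin 110100010010); offset now 12 = byte 1 bit 4; 20 bits remain
Read 2: bits[12:13] width=1 -> value=0 (bin 0); offset now 13 = byte 1 bit 5; 19 bits remain
Read 3: bits[13:25] width=12 -> value=2551 (bin 100111110111); offset now 25 = byte 3 bit 1; 7 bits remain

Answer: value=3346 offset=12
value=0 offset=13
value=2551 offset=25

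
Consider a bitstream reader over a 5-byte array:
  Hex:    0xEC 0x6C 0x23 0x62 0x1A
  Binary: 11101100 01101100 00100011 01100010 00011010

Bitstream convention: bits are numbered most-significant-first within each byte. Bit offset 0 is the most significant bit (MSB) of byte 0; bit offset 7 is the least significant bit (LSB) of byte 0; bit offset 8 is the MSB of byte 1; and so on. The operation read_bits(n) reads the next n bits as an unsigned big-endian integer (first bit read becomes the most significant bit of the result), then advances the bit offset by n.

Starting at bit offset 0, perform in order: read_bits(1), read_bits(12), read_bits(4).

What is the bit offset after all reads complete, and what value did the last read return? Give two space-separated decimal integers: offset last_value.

Answer: 17 8

Derivation:
Read 1: bits[0:1] width=1 -> value=1 (bin 1); offset now 1 = byte 0 bit 1; 39 bits remain
Read 2: bits[1:13] width=12 -> value=3469 (bin 110110001101); offset now 13 = byte 1 bit 5; 27 bits remain
Read 3: bits[13:17] width=4 -> value=8 (bin 1000); offset now 17 = byte 2 bit 1; 23 bits remain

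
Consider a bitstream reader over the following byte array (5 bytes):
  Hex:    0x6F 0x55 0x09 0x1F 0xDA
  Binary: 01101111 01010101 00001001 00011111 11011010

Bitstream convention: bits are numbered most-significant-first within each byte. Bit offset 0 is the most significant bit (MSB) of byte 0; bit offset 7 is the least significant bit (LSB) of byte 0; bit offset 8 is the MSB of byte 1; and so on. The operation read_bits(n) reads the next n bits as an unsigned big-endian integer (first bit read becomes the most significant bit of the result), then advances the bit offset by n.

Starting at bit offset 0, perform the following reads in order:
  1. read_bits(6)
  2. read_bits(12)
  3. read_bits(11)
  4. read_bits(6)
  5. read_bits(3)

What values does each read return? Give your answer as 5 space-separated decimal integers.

Answer: 27 3412 291 62 6

Derivation:
Read 1: bits[0:6] width=6 -> value=27 (bin 011011); offset now 6 = byte 0 bit 6; 34 bits remain
Read 2: bits[6:18] width=12 -> value=3412 (bin 110101010100); offset now 18 = byte 2 bit 2; 22 bits remain
Read 3: bits[18:29] width=11 -> value=291 (bin 00100100011); offset now 29 = byte 3 bit 5; 11 bits remain
Read 4: bits[29:35] width=6 -> value=62 (bin 111110); offset now 35 = byte 4 bit 3; 5 bits remain
Read 5: bits[35:38] width=3 -> value=6 (bin 110); offset now 38 = byte 4 bit 6; 2 bits remain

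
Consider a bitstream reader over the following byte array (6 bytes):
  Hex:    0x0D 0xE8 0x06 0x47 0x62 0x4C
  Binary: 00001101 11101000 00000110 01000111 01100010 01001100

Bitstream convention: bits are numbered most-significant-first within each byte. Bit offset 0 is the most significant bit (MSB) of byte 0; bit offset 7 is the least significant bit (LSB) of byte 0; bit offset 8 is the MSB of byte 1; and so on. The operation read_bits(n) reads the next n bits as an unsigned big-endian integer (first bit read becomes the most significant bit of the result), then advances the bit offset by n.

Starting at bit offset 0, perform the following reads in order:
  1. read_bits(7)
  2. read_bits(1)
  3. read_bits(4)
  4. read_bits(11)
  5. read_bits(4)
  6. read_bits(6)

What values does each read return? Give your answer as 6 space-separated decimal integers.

Read 1: bits[0:7] width=7 -> value=6 (bin 0000110); offset now 7 = byte 0 bit 7; 41 bits remain
Read 2: bits[7:8] width=1 -> value=1 (bin 1); offset now 8 = byte 1 bit 0; 40 bits remain
Read 3: bits[8:12] width=4 -> value=14 (bin 1110); offset now 12 = byte 1 bit 4; 36 bits remain
Read 4: bits[12:23] width=11 -> value=1027 (bin 10000000011); offset now 23 = byte 2 bit 7; 25 bits remain
Read 5: bits[23:27] width=4 -> value=2 (bin 0010); offset now 27 = byte 3 bit 3; 21 bits remain
Read 6: bits[27:33] width=6 -> value=14 (bin 001110); offset now 33 = byte 4 bit 1; 15 bits remain

Answer: 6 1 14 1027 2 14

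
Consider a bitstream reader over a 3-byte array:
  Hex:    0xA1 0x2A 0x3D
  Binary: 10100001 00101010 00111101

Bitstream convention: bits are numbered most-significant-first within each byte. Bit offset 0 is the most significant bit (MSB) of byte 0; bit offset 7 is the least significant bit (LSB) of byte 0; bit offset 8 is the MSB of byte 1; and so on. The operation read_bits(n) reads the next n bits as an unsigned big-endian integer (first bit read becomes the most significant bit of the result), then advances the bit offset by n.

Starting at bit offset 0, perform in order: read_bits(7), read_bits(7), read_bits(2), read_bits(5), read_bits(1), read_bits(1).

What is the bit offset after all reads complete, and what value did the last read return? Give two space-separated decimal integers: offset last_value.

Read 1: bits[0:7] width=7 -> value=80 (bin 1010000); offset now 7 = byte 0 bit 7; 17 bits remain
Read 2: bits[7:14] width=7 -> value=74 (bin 1001010); offset now 14 = byte 1 bit 6; 10 bits remain
Read 3: bits[14:16] width=2 -> value=2 (bin 10); offset now 16 = byte 2 bit 0; 8 bits remain
Read 4: bits[16:21] width=5 -> value=7 (bin 00111); offset now 21 = byte 2 bit 5; 3 bits remain
Read 5: bits[21:22] width=1 -> value=1 (bin 1); offset now 22 = byte 2 bit 6; 2 bits remain
Read 6: bits[22:23] width=1 -> value=0 (bin 0); offset now 23 = byte 2 bit 7; 1 bits remain

Answer: 23 0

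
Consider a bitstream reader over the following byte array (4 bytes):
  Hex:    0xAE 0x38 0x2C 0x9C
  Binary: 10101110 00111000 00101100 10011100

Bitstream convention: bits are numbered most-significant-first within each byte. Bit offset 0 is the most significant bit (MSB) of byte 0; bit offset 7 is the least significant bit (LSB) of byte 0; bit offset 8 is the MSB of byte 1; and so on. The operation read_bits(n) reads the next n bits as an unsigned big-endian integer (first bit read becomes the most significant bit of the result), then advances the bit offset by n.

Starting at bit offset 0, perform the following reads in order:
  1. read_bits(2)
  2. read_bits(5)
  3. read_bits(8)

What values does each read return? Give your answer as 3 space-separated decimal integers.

Read 1: bits[0:2] width=2 -> value=2 (bin 10); offset now 2 = byte 0 bit 2; 30 bits remain
Read 2: bits[2:7] width=5 -> value=23 (bin 10111); offset now 7 = byte 0 bit 7; 25 bits remain
Read 3: bits[7:15] width=8 -> value=28 (bin 00011100); offset now 15 = byte 1 bit 7; 17 bits remain

Answer: 2 23 28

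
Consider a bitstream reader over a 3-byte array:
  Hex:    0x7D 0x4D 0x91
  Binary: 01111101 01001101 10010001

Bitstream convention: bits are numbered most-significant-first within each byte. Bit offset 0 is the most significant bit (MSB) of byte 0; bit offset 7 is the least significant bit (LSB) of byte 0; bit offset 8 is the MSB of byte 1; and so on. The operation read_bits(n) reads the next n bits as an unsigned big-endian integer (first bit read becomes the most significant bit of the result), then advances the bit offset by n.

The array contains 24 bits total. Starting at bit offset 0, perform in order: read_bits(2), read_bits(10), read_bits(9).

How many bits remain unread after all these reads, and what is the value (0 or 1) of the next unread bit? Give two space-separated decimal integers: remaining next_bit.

Read 1: bits[0:2] width=2 -> value=1 (bin 01); offset now 2 = byte 0 bit 2; 22 bits remain
Read 2: bits[2:12] width=10 -> value=980 (bin 1111010100); offset now 12 = byte 1 bit 4; 12 bits remain
Read 3: bits[12:21] width=9 -> value=434 (bin 110110010); offset now 21 = byte 2 bit 5; 3 bits remain

Answer: 3 0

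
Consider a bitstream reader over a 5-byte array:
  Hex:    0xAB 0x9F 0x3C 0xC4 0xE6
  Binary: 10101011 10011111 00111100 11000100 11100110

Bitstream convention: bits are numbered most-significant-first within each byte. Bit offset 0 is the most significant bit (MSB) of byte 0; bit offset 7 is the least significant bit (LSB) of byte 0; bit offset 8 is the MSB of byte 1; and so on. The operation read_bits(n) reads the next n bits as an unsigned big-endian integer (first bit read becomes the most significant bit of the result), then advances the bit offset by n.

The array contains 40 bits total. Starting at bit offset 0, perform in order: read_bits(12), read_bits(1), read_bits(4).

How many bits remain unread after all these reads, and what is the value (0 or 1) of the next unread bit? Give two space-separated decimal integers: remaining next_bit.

Read 1: bits[0:12] width=12 -> value=2745 (bin 101010111001); offset now 12 = byte 1 bit 4; 28 bits remain
Read 2: bits[12:13] width=1 -> value=1 (bin 1); offset now 13 = byte 1 bit 5; 27 bits remain
Read 3: bits[13:17] width=4 -> value=14 (bin 1110); offset now 17 = byte 2 bit 1; 23 bits remain

Answer: 23 0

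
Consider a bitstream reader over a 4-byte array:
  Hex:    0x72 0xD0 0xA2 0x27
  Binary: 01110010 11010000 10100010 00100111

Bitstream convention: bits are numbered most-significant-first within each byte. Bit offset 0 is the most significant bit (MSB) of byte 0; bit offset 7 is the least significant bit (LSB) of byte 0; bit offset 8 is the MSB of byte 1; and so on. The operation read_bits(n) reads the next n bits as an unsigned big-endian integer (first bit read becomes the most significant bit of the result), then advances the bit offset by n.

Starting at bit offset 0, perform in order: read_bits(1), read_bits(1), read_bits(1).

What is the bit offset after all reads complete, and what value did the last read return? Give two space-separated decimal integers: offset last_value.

Read 1: bits[0:1] width=1 -> value=0 (bin 0); offset now 1 = byte 0 bit 1; 31 bits remain
Read 2: bits[1:2] width=1 -> value=1 (bin 1); offset now 2 = byte 0 bit 2; 30 bits remain
Read 3: bits[2:3] width=1 -> value=1 (bin 1); offset now 3 = byte 0 bit 3; 29 bits remain

Answer: 3 1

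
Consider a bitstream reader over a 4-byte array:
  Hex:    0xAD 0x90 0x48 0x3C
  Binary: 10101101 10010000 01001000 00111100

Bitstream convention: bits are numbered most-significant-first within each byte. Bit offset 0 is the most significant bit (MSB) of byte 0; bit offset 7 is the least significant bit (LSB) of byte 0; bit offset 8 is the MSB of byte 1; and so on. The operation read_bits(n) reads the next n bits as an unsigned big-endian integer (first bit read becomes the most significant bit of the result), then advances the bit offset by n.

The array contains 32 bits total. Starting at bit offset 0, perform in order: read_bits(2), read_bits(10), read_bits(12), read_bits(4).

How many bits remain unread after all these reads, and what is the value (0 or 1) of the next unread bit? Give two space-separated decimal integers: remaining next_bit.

Read 1: bits[0:2] width=2 -> value=2 (bin 10); offset now 2 = byte 0 bit 2; 30 bits remain
Read 2: bits[2:12] width=10 -> value=729 (bin 1011011001); offset now 12 = byte 1 bit 4; 20 bits remain
Read 3: bits[12:24] width=12 -> value=72 (bin 000001001000); offset now 24 = byte 3 bit 0; 8 bits remain
Read 4: bits[24:28] width=4 -> value=3 (bin 0011); offset now 28 = byte 3 bit 4; 4 bits remain

Answer: 4 1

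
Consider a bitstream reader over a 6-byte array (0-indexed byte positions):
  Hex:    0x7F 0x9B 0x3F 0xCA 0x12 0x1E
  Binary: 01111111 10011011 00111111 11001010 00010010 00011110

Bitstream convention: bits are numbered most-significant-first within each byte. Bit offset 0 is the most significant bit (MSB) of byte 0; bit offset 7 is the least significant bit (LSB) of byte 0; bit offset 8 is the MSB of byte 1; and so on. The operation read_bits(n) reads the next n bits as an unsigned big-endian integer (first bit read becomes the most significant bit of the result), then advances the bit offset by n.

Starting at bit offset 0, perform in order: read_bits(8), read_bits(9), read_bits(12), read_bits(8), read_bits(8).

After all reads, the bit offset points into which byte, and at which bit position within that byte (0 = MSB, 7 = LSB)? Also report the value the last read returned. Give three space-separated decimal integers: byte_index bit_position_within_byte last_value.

Answer: 5 5 67

Derivation:
Read 1: bits[0:8] width=8 -> value=127 (bin 01111111); offset now 8 = byte 1 bit 0; 40 bits remain
Read 2: bits[8:17] width=9 -> value=310 (bin 100110110); offset now 17 = byte 2 bit 1; 31 bits remain
Read 3: bits[17:29] width=12 -> value=2041 (bin 011111111001); offset now 29 = byte 3 bit 5; 19 bits remain
Read 4: bits[29:37] width=8 -> value=66 (bin 01000010); offset now 37 = byte 4 bit 5; 11 bits remain
Read 5: bits[37:45] width=8 -> value=67 (bin 01000011); offset now 45 = byte 5 bit 5; 3 bits remain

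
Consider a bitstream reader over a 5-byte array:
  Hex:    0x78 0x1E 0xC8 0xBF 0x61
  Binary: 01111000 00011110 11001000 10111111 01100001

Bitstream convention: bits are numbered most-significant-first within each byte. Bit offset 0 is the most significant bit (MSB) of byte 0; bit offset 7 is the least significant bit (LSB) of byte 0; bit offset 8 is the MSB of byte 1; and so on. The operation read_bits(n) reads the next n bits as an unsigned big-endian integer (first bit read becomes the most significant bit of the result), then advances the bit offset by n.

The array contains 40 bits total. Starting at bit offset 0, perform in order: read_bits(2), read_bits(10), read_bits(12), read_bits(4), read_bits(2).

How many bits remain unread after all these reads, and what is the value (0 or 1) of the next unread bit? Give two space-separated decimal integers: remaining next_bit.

Answer: 10 1

Derivation:
Read 1: bits[0:2] width=2 -> value=1 (bin 01); offset now 2 = byte 0 bit 2; 38 bits remain
Read 2: bits[2:12] width=10 -> value=897 (bin 1110000001); offset now 12 = byte 1 bit 4; 28 bits remain
Read 3: bits[12:24] width=12 -> value=3784 (bin 111011001000); offset now 24 = byte 3 bit 0; 16 bits remain
Read 4: bits[24:28] width=4 -> value=11 (bin 1011); offset now 28 = byte 3 bit 4; 12 bits remain
Read 5: bits[28:30] width=2 -> value=3 (bin 11); offset now 30 = byte 3 bit 6; 10 bits remain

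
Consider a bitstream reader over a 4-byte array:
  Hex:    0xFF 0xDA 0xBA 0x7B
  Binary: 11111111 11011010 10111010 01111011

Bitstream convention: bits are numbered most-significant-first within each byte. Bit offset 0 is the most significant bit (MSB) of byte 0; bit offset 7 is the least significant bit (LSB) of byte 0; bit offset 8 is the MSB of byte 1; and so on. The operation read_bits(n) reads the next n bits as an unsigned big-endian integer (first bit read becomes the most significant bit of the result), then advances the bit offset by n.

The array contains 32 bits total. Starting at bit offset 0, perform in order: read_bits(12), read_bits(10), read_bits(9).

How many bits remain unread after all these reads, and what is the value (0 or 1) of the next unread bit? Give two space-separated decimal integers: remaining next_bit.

Read 1: bits[0:12] width=12 -> value=4093 (bin 111111111101); offset now 12 = byte 1 bit 4; 20 bits remain
Read 2: bits[12:22] width=10 -> value=686 (bin 1010101110); offset now 22 = byte 2 bit 6; 10 bits remain
Read 3: bits[22:31] width=9 -> value=317 (bin 100111101); offset now 31 = byte 3 bit 7; 1 bits remain

Answer: 1 1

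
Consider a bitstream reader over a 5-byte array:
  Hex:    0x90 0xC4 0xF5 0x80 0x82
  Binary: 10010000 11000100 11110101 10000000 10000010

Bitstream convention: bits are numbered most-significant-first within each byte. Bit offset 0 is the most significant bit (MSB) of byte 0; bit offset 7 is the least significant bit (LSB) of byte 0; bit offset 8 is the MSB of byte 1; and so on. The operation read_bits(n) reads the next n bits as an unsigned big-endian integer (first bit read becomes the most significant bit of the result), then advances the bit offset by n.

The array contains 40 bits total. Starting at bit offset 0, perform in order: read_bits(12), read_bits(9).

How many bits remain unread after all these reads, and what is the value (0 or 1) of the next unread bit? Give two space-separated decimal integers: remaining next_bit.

Read 1: bits[0:12] width=12 -> value=2316 (bin 100100001100); offset now 12 = byte 1 bit 4; 28 bits remain
Read 2: bits[12:21] width=9 -> value=158 (bin 010011110); offset now 21 = byte 2 bit 5; 19 bits remain

Answer: 19 1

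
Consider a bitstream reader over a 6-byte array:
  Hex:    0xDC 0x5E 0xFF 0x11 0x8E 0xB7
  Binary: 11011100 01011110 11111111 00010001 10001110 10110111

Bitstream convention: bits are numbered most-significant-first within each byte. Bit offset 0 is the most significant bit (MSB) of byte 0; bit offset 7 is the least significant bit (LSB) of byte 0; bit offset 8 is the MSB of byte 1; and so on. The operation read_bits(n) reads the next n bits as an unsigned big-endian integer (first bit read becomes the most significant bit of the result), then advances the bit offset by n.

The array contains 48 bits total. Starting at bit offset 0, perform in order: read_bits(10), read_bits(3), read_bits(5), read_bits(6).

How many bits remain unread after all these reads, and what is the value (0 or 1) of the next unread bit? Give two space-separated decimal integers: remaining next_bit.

Read 1: bits[0:10] width=10 -> value=881 (bin 1101110001); offset now 10 = byte 1 bit 2; 38 bits remain
Read 2: bits[10:13] width=3 -> value=3 (bin 011); offset now 13 = byte 1 bit 5; 35 bits remain
Read 3: bits[13:18] width=5 -> value=27 (bin 11011); offset now 18 = byte 2 bit 2; 30 bits remain
Read 4: bits[18:24] width=6 -> value=63 (bin 111111); offset now 24 = byte 3 bit 0; 24 bits remain

Answer: 24 0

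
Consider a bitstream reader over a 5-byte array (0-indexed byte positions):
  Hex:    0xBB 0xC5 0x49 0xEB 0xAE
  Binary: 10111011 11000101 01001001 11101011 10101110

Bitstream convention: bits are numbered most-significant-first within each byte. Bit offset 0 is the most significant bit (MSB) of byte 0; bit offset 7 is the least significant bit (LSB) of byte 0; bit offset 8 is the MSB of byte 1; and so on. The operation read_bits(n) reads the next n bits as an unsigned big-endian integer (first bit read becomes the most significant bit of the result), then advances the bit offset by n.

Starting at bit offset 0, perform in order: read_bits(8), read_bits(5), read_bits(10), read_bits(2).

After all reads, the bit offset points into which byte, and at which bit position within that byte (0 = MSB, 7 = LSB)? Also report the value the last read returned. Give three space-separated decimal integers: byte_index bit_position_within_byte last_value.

Answer: 3 1 3

Derivation:
Read 1: bits[0:8] width=8 -> value=187 (bin 10111011); offset now 8 = byte 1 bit 0; 32 bits remain
Read 2: bits[8:13] width=5 -> value=24 (bin 11000); offset now 13 = byte 1 bit 5; 27 bits remain
Read 3: bits[13:23] width=10 -> value=676 (bin 1010100100); offset now 23 = byte 2 bit 7; 17 bits remain
Read 4: bits[23:25] width=2 -> value=3 (bin 11); offset now 25 = byte 3 bit 1; 15 bits remain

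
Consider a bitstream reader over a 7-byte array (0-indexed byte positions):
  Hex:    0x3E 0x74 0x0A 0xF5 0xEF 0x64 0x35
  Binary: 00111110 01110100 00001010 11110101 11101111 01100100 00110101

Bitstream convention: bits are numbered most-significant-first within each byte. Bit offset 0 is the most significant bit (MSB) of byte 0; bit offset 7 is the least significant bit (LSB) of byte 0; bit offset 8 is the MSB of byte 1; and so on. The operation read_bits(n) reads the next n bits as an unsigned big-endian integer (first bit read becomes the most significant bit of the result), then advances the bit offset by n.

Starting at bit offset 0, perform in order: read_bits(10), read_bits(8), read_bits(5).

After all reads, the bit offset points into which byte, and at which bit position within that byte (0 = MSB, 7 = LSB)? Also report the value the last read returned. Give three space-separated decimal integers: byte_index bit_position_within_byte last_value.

Read 1: bits[0:10] width=10 -> value=249 (bin 0011111001); offset now 10 = byte 1 bit 2; 46 bits remain
Read 2: bits[10:18] width=8 -> value=208 (bin 11010000); offset now 18 = byte 2 bit 2; 38 bits remain
Read 3: bits[18:23] width=5 -> value=5 (bin 00101); offset now 23 = byte 2 bit 7; 33 bits remain

Answer: 2 7 5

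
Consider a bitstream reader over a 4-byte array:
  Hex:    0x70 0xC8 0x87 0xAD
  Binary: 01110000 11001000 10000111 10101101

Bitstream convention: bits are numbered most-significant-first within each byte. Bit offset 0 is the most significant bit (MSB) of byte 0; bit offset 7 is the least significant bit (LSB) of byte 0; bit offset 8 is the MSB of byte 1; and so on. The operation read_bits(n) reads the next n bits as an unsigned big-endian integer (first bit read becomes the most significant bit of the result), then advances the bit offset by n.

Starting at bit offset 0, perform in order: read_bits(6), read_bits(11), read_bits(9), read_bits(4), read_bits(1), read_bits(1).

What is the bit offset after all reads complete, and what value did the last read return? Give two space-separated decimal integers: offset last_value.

Read 1: bits[0:6] width=6 -> value=28 (bin 011100); offset now 6 = byte 0 bit 6; 26 bits remain
Read 2: bits[6:17] width=11 -> value=401 (bin 00110010001); offset now 17 = byte 2 bit 1; 15 bits remain
Read 3: bits[17:26] width=9 -> value=30 (bin 000011110); offset now 26 = byte 3 bit 2; 6 bits remain
Read 4: bits[26:30] width=4 -> value=11 (bin 1011); offset now 30 = byte 3 bit 6; 2 bits remain
Read 5: bits[30:31] width=1 -> value=0 (bin 0); offset now 31 = byte 3 bit 7; 1 bits remain
Read 6: bits[31:32] width=1 -> value=1 (bin 1); offset now 32 = byte 4 bit 0; 0 bits remain

Answer: 32 1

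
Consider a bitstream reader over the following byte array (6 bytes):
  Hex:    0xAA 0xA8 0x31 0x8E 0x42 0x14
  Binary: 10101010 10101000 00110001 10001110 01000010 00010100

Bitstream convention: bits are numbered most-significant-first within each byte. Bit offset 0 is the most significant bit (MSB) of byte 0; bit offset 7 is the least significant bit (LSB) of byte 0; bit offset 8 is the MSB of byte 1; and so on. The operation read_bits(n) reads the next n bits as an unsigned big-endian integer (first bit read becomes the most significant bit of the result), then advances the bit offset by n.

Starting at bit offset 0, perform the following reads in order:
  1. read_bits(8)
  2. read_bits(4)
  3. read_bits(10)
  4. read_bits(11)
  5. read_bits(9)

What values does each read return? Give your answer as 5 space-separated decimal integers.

Answer: 170 10 524 796 264

Derivation:
Read 1: bits[0:8] width=8 -> value=170 (bin 10101010); offset now 8 = byte 1 bit 0; 40 bits remain
Read 2: bits[8:12] width=4 -> value=10 (bin 1010); offset now 12 = byte 1 bit 4; 36 bits remain
Read 3: bits[12:22] width=10 -> value=524 (bin 1000001100); offset now 22 = byte 2 bit 6; 26 bits remain
Read 4: bits[22:33] width=11 -> value=796 (bin 01100011100); offset now 33 = byte 4 bit 1; 15 bits remain
Read 5: bits[33:42] width=9 -> value=264 (bin 100001000); offset now 42 = byte 5 bit 2; 6 bits remain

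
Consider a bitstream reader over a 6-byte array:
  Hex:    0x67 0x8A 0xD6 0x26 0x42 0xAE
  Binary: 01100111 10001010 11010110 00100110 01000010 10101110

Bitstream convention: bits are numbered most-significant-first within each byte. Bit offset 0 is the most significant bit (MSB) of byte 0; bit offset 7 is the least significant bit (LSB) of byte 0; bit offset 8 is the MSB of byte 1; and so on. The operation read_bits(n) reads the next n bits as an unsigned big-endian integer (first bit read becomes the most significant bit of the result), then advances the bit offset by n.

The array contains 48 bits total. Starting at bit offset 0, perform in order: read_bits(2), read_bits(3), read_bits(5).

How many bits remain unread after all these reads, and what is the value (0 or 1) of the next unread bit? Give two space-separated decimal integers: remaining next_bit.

Answer: 38 0

Derivation:
Read 1: bits[0:2] width=2 -> value=1 (bin 01); offset now 2 = byte 0 bit 2; 46 bits remain
Read 2: bits[2:5] width=3 -> value=4 (bin 100); offset now 5 = byte 0 bit 5; 43 bits remain
Read 3: bits[5:10] width=5 -> value=30 (bin 11110); offset now 10 = byte 1 bit 2; 38 bits remain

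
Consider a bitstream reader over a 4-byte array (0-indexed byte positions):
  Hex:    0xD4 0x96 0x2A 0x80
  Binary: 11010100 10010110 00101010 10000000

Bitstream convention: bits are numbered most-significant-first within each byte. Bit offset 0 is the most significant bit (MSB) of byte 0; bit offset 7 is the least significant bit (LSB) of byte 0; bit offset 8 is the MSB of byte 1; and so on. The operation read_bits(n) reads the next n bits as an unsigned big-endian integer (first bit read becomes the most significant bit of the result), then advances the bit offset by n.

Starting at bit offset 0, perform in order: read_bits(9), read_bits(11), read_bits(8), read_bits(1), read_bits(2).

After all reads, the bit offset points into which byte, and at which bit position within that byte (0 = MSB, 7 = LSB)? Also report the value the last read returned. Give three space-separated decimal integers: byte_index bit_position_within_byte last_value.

Answer: 3 7 0

Derivation:
Read 1: bits[0:9] width=9 -> value=425 (bin 110101001); offset now 9 = byte 1 bit 1; 23 bits remain
Read 2: bits[9:20] width=11 -> value=354 (bin 00101100010); offset now 20 = byte 2 bit 4; 12 bits remain
Read 3: bits[20:28] width=8 -> value=168 (bin 10101000); offset now 28 = byte 3 bit 4; 4 bits remain
Read 4: bits[28:29] width=1 -> value=0 (bin 0); offset now 29 = byte 3 bit 5; 3 bits remain
Read 5: bits[29:31] width=2 -> value=0 (bin 00); offset now 31 = byte 3 bit 7; 1 bits remain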